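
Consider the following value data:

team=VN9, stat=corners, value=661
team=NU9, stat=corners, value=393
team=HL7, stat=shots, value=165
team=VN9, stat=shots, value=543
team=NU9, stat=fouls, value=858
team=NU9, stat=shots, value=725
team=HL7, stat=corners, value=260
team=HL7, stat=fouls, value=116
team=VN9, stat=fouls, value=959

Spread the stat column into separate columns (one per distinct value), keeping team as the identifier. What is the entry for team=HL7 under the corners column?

Wide layout: rows indexed by team, columns are the 3 distinct stat values (corners, shots, fouls).
Cell (team=HL7, stat=corners) draws from the long row where team=HL7 and stat=corners, which has value=260.

260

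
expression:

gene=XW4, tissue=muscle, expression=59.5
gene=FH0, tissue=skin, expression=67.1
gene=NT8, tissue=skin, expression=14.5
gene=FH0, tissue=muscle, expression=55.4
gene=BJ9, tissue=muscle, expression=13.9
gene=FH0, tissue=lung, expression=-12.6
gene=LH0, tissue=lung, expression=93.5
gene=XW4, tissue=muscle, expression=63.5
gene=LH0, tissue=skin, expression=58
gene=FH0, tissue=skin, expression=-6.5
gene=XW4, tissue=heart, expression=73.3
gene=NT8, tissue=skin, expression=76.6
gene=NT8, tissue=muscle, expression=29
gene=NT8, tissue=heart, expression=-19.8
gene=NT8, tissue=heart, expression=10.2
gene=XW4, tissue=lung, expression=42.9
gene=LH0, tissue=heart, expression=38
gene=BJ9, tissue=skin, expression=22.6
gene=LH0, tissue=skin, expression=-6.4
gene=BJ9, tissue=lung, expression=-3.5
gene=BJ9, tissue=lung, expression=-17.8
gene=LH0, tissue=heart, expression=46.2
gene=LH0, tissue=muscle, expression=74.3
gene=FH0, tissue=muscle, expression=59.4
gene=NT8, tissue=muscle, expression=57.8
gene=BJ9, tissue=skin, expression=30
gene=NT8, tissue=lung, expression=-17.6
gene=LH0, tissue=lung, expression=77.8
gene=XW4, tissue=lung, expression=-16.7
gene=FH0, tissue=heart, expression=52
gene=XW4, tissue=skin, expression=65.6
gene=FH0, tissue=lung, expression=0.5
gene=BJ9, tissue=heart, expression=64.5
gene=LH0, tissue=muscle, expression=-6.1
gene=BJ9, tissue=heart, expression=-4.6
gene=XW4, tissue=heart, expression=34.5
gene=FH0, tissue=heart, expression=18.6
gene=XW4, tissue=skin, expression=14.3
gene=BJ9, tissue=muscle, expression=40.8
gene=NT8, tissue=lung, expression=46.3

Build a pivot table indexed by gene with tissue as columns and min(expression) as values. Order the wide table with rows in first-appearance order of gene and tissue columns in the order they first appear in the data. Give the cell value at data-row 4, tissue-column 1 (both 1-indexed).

With rows in first-appearance order of gene, row 4 is gene=BJ9. tissue columns in first-appearance order: muscle, skin, lung, heart; column 1 is muscle.
Long rows with gene=BJ9, tissue=muscle: min(13.9, 40.8) = 13.9.

13.9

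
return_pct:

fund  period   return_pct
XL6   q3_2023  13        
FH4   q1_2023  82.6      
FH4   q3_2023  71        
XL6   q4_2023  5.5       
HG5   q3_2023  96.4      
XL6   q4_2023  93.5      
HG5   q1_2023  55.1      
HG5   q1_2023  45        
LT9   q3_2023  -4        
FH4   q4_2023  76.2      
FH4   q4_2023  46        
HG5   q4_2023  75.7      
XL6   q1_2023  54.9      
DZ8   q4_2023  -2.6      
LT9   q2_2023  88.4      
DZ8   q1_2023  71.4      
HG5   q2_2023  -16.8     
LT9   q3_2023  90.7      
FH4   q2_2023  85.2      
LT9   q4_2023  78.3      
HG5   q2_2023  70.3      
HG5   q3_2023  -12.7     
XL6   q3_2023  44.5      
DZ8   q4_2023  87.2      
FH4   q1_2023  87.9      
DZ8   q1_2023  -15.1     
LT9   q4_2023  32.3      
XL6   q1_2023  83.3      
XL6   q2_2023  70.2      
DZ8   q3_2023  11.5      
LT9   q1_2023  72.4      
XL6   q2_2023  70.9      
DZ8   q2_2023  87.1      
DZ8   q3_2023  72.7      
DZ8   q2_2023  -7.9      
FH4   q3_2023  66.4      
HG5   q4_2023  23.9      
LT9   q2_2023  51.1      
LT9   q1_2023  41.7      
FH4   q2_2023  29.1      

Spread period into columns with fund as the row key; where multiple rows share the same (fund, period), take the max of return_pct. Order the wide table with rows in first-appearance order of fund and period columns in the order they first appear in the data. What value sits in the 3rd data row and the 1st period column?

With rows in first-appearance order of fund, row 3 is fund=HG5. period columns in first-appearance order: q3_2023, q1_2023, q4_2023, q2_2023; column 1 is q3_2023.
Long rows with fund=HG5, period=q3_2023: max(96.4, -12.7) = 96.4.

96.4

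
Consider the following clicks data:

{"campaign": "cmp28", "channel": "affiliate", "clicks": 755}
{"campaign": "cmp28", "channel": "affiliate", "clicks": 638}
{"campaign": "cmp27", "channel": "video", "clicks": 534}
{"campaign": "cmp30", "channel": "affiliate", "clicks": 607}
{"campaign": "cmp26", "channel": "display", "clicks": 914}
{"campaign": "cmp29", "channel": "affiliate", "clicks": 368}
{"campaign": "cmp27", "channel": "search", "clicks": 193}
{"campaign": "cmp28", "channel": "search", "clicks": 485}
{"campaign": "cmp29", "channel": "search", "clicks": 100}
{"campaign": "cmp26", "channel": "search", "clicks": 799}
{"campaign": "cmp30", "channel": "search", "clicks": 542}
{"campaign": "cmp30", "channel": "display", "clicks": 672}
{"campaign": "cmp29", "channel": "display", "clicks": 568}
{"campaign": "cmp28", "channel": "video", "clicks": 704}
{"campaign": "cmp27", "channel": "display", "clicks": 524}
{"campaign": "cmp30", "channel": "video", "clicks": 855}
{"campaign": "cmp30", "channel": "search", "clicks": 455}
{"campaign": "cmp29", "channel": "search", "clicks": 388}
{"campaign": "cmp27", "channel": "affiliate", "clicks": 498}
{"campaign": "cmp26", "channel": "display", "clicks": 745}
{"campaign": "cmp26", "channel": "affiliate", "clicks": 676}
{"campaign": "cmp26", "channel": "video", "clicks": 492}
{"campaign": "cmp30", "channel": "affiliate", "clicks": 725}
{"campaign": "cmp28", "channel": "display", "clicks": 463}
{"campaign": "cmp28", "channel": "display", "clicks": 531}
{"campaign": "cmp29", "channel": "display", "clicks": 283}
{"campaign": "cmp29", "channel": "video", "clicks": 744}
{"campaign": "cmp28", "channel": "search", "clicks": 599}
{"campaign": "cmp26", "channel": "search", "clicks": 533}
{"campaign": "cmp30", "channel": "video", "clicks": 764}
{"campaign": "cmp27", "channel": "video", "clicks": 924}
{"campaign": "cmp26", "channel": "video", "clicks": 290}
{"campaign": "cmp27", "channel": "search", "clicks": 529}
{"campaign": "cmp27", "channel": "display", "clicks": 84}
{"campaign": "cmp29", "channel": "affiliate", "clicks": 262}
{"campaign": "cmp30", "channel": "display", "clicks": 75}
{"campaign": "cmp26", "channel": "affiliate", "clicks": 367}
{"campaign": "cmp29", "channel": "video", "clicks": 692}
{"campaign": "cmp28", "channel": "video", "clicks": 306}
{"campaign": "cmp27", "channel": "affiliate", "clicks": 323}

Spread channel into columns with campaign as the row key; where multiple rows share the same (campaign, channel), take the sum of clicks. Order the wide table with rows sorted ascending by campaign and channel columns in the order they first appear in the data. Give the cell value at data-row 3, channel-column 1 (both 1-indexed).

1393

With rows sorted ascending by campaign, row 3 is campaign=cmp28. channel columns in first-appearance order: affiliate, video, display, search; column 1 is affiliate.
Long rows with campaign=cmp28, channel=affiliate: 755 + 638 = 1393.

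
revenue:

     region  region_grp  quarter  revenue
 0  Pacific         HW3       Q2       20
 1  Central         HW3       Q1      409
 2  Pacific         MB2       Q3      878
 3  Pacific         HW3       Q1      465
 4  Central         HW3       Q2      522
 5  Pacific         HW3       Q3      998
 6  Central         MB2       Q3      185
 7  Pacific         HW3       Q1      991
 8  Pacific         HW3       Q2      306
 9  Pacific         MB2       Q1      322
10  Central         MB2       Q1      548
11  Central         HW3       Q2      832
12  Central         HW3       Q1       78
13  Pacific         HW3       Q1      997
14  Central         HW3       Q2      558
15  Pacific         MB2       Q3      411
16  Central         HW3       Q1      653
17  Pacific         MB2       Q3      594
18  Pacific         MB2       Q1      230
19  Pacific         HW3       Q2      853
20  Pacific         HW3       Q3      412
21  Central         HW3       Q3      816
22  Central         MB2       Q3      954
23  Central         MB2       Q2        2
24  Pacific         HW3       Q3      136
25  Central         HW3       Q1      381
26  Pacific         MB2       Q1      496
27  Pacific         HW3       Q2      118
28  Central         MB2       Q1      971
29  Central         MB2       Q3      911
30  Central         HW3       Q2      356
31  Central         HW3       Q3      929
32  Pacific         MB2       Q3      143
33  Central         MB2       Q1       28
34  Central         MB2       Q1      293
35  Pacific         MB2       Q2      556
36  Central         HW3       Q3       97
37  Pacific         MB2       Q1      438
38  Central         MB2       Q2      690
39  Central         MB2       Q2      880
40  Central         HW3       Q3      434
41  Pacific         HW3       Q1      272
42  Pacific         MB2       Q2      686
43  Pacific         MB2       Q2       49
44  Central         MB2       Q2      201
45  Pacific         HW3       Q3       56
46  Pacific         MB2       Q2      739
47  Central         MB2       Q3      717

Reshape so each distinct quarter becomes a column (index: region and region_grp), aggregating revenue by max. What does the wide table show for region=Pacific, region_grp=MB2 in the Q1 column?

Rows with region=Pacific, region_grp=MB2 and quarter=Q1: revenue values are 322, 230, 496, 438.
max(322, 230, 496, 438) = 496.

496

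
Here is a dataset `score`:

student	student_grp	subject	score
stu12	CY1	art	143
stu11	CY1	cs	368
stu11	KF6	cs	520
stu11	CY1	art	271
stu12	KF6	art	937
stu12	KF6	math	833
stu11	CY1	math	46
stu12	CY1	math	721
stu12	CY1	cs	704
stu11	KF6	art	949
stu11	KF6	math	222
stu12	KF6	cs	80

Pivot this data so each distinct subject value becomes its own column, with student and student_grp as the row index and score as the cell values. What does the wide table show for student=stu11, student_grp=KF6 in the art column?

Wide layout: rows indexed by student and student_grp, columns are the 3 distinct subject values (art, cs, math).
Cell (student=stu11, student_grp=KF6, subject=art) draws from the long row where student=stu11, student_grp=KF6 and subject=art, which has score=949.

949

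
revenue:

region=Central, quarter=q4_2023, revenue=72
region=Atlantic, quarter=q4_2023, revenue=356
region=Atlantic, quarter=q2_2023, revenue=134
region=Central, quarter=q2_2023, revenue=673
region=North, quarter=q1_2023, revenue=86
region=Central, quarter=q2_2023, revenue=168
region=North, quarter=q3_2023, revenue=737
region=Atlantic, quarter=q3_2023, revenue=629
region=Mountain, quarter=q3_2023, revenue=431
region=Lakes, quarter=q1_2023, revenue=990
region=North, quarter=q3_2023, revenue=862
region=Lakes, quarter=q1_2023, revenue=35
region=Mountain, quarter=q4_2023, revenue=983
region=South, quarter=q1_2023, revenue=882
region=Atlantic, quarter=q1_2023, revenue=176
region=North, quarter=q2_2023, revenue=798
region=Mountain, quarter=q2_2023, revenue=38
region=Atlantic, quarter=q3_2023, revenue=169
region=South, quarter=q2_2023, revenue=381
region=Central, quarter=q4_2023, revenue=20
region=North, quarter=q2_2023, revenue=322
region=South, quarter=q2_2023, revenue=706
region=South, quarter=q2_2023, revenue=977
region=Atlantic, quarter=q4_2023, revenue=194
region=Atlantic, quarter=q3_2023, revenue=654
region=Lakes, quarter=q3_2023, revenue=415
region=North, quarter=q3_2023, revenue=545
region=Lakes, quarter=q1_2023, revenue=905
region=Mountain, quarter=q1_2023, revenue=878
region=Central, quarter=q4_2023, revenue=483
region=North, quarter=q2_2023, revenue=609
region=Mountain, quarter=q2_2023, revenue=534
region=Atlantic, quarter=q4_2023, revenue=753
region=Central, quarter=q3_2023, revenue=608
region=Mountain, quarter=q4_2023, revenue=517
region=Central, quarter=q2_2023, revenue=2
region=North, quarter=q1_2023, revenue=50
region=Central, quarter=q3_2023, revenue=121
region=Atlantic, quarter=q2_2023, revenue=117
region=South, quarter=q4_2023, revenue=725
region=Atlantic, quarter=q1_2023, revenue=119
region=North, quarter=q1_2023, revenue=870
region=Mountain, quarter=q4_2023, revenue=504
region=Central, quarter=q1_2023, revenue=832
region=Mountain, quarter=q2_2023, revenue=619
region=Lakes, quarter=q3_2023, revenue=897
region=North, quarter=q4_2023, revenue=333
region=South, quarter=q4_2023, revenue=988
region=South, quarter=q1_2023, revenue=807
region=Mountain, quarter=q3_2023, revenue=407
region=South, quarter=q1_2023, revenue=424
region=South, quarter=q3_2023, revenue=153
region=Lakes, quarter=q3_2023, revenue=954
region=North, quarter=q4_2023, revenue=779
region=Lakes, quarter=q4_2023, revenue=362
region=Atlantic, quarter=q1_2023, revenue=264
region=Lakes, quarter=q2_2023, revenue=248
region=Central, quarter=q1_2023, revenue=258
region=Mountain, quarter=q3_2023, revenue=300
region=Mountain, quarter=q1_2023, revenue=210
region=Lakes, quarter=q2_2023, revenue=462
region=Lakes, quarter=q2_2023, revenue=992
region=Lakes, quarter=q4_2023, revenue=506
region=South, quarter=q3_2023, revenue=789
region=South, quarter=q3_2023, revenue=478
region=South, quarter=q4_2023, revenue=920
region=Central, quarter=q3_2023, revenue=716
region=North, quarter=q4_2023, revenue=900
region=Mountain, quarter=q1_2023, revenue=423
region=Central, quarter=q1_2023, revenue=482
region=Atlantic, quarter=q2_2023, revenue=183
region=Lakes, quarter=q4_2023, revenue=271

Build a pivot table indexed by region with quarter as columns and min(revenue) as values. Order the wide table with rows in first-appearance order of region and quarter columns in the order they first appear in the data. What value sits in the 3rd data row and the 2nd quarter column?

322

With rows in first-appearance order of region, row 3 is region=North. quarter columns in first-appearance order: q4_2023, q2_2023, q1_2023, q3_2023; column 2 is q2_2023.
Long rows with region=North, quarter=q2_2023: min(798, 322, 609) = 322.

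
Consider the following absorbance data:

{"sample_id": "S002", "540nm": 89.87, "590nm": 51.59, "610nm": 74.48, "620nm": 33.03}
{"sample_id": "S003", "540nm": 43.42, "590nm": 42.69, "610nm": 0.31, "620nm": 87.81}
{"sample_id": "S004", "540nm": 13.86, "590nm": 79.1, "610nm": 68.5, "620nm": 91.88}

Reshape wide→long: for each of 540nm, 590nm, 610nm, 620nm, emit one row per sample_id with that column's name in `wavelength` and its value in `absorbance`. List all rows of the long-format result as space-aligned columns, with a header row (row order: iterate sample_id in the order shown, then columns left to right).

sample_id  wavelength  absorbance
S002       540nm       89.87     
S002       590nm       51.59     
S002       610nm       74.48     
S002       620nm       33.03     
S003       540nm       43.42     
S003       590nm       42.69     
S003       610nm       0.31      
S003       620nm       87.81     
S004       540nm       13.86     
S004       590nm       79.1      
S004       610nm       68.5      
S004       620nm       91.88     

Each (sample_id, column) pair becomes one row: 3 × 4 = 12 rows.
For example, (S002, 540nm) → absorbance=89.87.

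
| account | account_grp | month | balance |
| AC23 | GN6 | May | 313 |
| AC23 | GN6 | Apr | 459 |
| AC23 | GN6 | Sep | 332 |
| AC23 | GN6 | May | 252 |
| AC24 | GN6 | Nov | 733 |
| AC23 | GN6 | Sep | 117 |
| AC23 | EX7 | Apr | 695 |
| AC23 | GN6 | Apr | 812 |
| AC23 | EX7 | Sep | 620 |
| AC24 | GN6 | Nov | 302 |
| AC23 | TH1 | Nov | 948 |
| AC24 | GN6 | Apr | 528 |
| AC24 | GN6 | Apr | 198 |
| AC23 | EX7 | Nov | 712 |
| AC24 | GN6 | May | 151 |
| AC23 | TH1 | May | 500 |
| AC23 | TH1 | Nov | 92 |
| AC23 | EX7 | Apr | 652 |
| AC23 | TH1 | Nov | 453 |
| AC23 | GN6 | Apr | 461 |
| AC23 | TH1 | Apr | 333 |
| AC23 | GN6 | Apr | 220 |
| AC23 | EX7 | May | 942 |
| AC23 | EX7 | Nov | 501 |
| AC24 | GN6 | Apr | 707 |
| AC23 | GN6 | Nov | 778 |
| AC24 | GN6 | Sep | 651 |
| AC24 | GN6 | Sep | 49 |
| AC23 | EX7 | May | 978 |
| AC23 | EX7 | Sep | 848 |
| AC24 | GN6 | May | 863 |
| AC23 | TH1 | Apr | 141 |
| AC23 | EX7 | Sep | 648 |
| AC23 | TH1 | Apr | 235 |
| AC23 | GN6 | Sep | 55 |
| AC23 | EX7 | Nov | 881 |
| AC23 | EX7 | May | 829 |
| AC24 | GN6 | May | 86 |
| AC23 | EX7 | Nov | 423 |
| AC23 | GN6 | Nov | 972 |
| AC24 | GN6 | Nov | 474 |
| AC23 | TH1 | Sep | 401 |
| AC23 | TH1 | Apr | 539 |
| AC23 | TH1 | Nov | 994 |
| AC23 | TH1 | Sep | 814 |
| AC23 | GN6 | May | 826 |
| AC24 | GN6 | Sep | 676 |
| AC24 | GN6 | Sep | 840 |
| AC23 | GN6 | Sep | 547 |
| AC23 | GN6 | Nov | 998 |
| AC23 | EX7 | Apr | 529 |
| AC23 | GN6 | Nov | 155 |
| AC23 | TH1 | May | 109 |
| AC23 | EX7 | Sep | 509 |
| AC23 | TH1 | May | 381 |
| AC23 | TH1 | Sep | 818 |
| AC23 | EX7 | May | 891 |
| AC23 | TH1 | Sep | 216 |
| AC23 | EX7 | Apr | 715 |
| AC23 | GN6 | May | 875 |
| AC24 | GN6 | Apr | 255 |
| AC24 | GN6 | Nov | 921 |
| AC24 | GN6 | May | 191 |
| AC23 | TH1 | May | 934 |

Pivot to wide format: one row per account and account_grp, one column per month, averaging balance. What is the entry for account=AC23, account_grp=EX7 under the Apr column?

Rows with account=AC23, account_grp=EX7 and month=Apr: balance values are 695, 652, 529, 715.
(695 + 652 + 529 + 715) / 4 = 647.75.

647.75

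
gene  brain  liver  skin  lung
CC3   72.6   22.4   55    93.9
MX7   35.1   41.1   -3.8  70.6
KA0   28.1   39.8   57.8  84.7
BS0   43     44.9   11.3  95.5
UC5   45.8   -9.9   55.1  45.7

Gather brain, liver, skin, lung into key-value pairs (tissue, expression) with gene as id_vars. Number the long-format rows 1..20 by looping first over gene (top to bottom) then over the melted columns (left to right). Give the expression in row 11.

20 rows total (5 × 4). Row 11: index ⌊(11-1)/4⌋ = 2 into gene → KA0; (11-1) mod 4 = 2 into the melted columns → skin.
So row 11 is (KA0, skin, 57.8); expression = 57.8.

57.8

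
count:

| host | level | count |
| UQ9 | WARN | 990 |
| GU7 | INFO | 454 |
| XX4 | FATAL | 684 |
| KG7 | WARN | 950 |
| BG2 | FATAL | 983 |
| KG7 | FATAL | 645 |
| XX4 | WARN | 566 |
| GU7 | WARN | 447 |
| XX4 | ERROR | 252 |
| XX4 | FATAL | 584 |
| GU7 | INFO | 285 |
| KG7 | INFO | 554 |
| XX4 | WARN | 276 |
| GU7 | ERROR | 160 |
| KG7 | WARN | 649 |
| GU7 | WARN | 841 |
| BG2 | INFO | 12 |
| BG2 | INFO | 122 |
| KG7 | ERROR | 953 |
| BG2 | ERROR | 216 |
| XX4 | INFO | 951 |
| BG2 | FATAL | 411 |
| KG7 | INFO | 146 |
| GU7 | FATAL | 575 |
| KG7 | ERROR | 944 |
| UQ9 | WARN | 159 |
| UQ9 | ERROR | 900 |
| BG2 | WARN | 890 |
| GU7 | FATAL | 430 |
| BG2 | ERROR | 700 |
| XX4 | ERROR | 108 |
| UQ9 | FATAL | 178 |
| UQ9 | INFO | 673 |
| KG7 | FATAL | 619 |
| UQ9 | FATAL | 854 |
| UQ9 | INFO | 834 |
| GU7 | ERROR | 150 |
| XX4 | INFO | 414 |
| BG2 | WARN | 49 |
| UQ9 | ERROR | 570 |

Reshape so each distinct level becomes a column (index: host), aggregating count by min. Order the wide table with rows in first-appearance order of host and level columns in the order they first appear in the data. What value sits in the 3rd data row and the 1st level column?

276

With rows in first-appearance order of host, row 3 is host=XX4. level columns in first-appearance order: WARN, INFO, FATAL, ERROR; column 1 is WARN.
Long rows with host=XX4, level=WARN: min(566, 276) = 276.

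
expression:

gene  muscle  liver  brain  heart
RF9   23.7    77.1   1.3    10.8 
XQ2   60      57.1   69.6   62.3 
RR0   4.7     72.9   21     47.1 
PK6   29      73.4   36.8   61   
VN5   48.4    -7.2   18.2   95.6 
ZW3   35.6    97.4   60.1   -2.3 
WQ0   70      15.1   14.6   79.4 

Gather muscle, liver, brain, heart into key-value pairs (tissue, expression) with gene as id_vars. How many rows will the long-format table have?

28

7 gene values × 4 melted columns = 28 rows.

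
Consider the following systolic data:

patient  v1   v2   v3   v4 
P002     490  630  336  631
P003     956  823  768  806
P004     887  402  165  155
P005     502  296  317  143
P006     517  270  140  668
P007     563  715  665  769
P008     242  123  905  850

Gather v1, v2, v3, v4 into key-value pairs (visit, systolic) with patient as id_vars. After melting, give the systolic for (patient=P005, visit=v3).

317

Unpivoting turns each (patient, wide-column) pair into one long row.
The wide cell at row P005, column v3 holds 317, so the long row (P005, v3) has systolic=317.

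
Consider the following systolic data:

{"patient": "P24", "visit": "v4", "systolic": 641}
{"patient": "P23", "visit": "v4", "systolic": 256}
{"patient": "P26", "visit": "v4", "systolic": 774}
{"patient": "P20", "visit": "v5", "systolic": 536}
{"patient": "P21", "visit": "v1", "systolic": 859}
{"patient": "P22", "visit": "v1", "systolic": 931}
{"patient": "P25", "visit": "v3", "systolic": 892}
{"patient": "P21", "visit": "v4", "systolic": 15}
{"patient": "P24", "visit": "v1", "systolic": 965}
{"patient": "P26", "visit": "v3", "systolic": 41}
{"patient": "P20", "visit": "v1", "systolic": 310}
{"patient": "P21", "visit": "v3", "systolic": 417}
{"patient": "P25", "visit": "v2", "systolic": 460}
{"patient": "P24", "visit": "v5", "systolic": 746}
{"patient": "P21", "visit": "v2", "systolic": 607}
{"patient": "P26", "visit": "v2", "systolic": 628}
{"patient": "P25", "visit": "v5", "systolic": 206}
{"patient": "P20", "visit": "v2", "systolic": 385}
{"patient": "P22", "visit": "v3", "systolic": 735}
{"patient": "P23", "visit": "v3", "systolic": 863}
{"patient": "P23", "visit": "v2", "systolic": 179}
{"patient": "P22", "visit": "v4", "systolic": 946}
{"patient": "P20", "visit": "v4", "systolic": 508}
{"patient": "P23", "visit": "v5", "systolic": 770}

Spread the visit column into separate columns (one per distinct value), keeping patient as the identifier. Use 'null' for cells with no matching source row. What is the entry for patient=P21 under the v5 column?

null

No long-format row has patient=P21 and visit=v5, so the cell is null.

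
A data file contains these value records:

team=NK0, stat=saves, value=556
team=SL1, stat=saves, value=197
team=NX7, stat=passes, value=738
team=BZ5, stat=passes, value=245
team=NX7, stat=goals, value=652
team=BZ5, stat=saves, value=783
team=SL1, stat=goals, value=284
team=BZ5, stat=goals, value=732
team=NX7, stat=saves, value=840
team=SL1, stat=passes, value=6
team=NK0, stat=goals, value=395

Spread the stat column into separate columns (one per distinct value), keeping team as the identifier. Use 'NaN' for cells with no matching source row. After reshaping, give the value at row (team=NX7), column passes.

The long row with team=NX7, stat=passes has value=738.

738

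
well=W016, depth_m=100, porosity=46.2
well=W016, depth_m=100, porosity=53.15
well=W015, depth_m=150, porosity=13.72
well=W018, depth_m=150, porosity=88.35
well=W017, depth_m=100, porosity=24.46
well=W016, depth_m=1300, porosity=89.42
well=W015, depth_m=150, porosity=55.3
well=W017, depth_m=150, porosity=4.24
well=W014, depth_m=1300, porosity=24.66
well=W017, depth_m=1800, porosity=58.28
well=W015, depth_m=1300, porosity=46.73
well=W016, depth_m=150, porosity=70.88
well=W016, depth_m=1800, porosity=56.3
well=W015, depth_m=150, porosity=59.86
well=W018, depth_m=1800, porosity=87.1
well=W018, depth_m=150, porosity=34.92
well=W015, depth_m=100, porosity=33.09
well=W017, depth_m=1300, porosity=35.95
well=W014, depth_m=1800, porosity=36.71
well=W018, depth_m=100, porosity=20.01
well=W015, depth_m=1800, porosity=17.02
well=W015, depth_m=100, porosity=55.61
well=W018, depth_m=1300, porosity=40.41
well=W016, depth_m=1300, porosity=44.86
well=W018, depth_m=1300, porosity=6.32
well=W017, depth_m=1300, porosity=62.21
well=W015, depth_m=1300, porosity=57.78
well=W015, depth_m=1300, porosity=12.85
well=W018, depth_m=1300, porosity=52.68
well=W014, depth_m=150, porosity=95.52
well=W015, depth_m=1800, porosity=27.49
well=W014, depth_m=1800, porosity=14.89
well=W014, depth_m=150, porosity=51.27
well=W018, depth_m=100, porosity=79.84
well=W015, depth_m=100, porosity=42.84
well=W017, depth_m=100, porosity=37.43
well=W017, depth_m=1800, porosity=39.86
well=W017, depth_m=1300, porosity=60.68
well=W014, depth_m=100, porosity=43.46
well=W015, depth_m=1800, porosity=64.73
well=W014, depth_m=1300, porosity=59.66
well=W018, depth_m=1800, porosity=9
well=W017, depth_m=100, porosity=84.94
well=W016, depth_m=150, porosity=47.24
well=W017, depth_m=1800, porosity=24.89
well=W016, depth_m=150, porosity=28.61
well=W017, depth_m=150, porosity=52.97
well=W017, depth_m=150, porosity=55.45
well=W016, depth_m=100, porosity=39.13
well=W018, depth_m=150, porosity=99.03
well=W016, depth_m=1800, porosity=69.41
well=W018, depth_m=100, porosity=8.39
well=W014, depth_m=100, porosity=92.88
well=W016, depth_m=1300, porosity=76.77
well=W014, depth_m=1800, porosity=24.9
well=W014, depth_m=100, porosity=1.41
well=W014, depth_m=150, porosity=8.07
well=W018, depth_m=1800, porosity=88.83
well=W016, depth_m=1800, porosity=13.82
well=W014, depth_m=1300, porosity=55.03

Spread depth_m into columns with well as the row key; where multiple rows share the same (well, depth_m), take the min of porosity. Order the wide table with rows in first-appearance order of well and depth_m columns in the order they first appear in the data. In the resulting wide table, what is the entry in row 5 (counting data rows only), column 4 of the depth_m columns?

14.89

With rows in first-appearance order of well, row 5 is well=W014. depth_m columns in first-appearance order: 100, 150, 1300, 1800; column 4 is 1800.
Long rows with well=W014, depth_m=1800: min(36.71, 14.89, 24.9) = 14.89.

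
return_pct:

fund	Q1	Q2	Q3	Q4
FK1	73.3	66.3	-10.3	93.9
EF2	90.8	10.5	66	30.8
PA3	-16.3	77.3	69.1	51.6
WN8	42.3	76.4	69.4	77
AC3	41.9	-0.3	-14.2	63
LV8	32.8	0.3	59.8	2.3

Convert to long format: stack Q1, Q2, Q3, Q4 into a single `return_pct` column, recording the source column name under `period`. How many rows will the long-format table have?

6 fund values × 4 melted columns = 24 rows.

24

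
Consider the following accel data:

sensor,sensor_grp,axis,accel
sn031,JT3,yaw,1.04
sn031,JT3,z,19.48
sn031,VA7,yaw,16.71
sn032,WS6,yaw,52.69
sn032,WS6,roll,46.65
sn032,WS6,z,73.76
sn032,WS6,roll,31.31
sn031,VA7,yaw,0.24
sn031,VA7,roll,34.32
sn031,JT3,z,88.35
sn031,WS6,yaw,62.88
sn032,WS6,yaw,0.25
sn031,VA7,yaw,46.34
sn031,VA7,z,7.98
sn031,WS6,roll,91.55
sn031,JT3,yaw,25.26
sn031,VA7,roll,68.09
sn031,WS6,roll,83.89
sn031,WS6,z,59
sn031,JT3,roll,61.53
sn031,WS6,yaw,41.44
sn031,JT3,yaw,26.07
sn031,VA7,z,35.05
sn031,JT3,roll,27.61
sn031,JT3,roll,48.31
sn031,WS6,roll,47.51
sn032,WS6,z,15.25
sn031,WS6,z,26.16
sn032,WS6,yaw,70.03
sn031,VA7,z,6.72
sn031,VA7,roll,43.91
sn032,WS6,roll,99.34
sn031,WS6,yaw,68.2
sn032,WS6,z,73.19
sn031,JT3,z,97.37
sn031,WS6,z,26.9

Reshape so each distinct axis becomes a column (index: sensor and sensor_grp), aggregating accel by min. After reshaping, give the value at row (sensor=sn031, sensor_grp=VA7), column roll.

Rows with sensor=sn031, sensor_grp=VA7 and axis=roll: accel values are 34.32, 68.09, 43.91.
min(34.32, 68.09, 43.91) = 34.32.

34.32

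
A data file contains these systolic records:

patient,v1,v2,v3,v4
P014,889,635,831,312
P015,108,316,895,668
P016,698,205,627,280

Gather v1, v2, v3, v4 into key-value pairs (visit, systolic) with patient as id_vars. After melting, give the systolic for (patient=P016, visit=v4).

280

Unpivoting turns each (patient, wide-column) pair into one long row.
The wide cell at row P016, column v4 holds 280, so the long row (P016, v4) has systolic=280.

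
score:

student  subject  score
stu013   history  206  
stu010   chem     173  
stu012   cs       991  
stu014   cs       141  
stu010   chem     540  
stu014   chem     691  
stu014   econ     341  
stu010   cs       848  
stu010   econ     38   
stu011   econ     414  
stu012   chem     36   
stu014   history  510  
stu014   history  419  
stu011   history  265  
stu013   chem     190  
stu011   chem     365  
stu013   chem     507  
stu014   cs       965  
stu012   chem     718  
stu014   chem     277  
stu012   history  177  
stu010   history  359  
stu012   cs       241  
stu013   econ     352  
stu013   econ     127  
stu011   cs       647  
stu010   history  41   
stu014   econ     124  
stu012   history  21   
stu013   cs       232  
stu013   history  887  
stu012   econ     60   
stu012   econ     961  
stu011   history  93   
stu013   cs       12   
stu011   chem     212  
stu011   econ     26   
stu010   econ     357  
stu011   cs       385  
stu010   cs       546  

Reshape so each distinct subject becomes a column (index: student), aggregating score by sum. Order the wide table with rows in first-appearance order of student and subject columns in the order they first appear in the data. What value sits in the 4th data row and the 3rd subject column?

1106

With rows in first-appearance order of student, row 4 is student=stu014. subject columns in first-appearance order: history, chem, cs, econ; column 3 is cs.
Long rows with student=stu014, subject=cs: 141 + 965 = 1106.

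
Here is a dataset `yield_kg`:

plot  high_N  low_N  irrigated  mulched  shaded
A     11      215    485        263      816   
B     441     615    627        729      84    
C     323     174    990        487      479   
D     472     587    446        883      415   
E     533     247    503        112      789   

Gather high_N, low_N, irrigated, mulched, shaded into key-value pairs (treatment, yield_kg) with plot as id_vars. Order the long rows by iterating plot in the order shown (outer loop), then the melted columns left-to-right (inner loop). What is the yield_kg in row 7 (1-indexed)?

25 rows total (5 × 5). Row 7: index ⌊(7-1)/5⌋ = 1 into plot → B; (7-1) mod 5 = 1 into the melted columns → low_N.
So row 7 is (B, low_N, 615); yield_kg = 615.

615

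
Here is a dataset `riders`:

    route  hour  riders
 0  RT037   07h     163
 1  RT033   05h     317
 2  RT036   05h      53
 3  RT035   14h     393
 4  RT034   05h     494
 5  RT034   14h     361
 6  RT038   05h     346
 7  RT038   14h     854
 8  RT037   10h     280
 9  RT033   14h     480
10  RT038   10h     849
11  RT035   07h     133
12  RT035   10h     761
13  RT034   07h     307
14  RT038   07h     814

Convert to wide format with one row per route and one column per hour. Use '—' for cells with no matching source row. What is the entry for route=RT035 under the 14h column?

393

The long row with route=RT035, hour=14h has riders=393.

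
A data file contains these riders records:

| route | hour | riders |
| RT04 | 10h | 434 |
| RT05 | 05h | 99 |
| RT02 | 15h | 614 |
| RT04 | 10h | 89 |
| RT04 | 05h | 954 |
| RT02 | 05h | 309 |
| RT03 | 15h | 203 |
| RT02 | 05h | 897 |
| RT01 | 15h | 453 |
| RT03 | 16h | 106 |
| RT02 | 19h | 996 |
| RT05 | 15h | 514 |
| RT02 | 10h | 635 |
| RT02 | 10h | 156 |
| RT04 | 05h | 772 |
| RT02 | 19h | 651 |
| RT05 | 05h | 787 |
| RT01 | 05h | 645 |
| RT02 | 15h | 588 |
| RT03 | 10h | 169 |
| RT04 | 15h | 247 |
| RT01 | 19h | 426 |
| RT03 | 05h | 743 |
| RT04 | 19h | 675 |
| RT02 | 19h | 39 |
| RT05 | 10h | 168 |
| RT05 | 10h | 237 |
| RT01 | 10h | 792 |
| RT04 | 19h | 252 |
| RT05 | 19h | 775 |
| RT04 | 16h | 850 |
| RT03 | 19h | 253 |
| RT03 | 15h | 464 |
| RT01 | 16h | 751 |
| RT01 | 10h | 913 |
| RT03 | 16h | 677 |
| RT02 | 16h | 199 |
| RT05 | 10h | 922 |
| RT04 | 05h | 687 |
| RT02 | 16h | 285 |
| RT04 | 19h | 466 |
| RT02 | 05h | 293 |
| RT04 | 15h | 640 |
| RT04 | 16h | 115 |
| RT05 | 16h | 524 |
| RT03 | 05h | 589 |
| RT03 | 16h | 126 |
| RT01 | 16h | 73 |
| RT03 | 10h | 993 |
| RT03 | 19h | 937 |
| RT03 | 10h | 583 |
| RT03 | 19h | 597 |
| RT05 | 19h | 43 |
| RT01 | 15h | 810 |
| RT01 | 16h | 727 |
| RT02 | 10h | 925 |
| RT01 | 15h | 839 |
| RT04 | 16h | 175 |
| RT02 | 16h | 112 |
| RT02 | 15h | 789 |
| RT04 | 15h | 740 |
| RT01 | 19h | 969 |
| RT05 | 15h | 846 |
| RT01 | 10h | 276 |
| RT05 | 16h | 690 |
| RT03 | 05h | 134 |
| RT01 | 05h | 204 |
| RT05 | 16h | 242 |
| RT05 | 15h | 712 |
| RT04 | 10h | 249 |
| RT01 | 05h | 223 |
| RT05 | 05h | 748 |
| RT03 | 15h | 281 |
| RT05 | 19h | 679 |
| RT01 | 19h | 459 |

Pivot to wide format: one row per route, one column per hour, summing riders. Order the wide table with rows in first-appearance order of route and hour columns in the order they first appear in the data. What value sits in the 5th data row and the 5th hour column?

With rows in first-appearance order of route, row 5 is route=RT01. hour columns in first-appearance order: 10h, 05h, 15h, 16h, 19h; column 5 is 19h.
Long rows with route=RT01, hour=19h: 426 + 969 + 459 = 1854.

1854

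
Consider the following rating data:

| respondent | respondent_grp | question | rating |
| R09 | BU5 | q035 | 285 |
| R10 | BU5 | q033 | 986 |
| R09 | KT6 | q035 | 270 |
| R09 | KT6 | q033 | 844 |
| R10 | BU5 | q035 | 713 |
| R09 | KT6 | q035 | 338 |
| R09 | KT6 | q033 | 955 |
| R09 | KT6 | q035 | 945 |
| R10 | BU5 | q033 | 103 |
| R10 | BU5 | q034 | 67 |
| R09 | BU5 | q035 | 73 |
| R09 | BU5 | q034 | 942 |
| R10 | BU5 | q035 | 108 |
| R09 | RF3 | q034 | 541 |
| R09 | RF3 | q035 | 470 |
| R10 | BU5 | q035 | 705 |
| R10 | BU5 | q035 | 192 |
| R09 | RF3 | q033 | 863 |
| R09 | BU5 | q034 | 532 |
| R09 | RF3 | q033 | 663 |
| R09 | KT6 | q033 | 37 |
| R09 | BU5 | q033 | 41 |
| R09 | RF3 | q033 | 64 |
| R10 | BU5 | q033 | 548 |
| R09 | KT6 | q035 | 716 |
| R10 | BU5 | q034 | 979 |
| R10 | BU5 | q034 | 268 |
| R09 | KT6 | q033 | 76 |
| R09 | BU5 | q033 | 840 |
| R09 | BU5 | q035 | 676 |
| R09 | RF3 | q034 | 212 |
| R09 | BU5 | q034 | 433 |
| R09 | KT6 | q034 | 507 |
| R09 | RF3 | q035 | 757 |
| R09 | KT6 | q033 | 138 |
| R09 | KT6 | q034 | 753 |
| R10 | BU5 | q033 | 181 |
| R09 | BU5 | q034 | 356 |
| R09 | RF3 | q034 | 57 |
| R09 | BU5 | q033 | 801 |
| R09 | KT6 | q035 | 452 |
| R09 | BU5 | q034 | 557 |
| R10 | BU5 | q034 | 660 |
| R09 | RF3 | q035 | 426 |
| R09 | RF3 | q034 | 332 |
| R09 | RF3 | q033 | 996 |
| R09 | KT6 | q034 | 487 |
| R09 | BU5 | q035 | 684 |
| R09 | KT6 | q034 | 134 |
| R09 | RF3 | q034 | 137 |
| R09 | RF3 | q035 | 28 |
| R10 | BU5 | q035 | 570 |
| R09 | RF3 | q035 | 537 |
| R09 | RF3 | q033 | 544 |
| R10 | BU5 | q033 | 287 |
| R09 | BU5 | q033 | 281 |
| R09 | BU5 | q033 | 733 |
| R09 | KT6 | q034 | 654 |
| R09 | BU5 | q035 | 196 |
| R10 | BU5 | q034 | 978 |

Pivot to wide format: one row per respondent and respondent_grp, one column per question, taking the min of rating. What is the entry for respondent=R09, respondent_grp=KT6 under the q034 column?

134

Rows with respondent=R09, respondent_grp=KT6 and question=q034: rating values are 507, 753, 487, 134, 654.
min(507, 753, 487, 134, 654) = 134.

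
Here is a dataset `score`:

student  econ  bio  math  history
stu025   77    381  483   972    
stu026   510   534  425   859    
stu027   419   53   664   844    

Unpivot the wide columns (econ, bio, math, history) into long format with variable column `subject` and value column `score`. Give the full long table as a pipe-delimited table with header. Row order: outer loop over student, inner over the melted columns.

| student | subject | score |
| stu025 | econ | 77 |
| stu025 | bio | 381 |
| stu025 | math | 483 |
| stu025 | history | 972 |
| stu026 | econ | 510 |
| stu026 | bio | 534 |
| stu026 | math | 425 |
| stu026 | history | 859 |
| stu027 | econ | 419 |
| stu027 | bio | 53 |
| stu027 | math | 664 |
| stu027 | history | 844 |

Each (student, column) pair becomes one row: 3 × 4 = 12 rows.
For example, (stu025, econ) → score=77.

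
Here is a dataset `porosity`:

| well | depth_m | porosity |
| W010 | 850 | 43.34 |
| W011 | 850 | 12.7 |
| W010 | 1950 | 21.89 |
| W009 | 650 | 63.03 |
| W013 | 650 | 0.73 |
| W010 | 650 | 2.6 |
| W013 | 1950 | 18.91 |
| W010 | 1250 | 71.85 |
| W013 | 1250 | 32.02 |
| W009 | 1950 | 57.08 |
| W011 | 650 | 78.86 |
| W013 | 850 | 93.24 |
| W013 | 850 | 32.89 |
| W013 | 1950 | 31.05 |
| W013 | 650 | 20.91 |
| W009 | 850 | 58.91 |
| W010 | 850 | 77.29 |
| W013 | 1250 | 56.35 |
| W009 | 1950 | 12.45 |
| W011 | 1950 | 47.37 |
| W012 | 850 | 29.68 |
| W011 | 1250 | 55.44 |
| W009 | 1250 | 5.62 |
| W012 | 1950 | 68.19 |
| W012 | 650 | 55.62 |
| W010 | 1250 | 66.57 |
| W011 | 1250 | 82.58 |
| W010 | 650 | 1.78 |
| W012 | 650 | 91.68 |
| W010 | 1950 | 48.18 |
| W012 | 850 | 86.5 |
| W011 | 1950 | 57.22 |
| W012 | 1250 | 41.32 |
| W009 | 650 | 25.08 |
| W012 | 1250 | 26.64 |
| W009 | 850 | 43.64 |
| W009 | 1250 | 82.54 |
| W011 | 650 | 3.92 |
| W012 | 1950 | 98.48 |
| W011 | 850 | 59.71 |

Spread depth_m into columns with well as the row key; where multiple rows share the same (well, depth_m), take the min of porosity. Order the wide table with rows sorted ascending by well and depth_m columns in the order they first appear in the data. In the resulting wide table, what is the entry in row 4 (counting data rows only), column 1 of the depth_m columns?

29.68

With rows sorted ascending by well, row 4 is well=W012. depth_m columns in first-appearance order: 850, 1950, 650, 1250; column 1 is 850.
Long rows with well=W012, depth_m=850: min(29.68, 86.5) = 29.68.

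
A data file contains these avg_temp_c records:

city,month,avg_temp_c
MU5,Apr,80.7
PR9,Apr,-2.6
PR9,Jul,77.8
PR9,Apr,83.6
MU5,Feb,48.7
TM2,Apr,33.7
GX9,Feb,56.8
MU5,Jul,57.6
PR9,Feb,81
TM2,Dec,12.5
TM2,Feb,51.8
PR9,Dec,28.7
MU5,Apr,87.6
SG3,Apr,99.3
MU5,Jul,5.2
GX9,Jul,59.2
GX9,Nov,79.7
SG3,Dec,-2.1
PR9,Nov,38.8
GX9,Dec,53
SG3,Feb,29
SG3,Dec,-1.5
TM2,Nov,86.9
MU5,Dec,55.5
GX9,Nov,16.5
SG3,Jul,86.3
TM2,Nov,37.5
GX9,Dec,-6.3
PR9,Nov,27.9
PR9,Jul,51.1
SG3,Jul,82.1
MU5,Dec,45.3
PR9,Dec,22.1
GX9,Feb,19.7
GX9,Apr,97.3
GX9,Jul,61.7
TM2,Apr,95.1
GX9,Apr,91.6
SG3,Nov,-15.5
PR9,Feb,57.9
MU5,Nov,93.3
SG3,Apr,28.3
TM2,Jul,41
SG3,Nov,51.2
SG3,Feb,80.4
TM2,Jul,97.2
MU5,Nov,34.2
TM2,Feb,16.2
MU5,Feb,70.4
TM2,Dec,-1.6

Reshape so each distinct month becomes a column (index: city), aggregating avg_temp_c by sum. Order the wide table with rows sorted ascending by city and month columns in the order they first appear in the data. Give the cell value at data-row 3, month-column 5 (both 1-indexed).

66.7

With rows sorted ascending by city, row 3 is city=PR9. month columns in first-appearance order: Apr, Jul, Feb, Dec, Nov; column 5 is Nov.
Long rows with city=PR9, month=Nov: 38.8 + 27.9 = 66.7.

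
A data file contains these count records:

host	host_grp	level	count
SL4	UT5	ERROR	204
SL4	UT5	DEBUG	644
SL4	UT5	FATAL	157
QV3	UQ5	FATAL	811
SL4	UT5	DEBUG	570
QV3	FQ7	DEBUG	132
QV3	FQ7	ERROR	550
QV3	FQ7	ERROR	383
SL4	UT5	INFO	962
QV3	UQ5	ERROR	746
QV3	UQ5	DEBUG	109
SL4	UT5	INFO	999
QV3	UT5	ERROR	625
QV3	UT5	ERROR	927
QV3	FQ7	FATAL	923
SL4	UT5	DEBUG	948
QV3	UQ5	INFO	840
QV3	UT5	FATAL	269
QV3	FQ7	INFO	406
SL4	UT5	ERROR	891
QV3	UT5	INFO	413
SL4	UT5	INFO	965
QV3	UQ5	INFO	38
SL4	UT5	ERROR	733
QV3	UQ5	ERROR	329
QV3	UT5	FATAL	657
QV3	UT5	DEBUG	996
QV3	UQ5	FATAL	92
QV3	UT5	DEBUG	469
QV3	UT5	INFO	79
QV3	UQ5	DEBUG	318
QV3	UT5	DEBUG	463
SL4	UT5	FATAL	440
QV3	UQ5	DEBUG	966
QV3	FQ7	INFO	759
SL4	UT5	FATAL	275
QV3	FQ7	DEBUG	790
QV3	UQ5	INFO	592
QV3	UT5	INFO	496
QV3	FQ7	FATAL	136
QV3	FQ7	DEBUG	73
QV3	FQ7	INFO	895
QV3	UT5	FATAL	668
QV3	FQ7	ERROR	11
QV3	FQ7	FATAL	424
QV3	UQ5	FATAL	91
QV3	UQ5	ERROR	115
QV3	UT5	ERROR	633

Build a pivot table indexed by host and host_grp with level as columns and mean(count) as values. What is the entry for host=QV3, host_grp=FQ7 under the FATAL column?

Rows with host=QV3, host_grp=FQ7 and level=FATAL: count values are 923, 136, 424.
(923 + 136 + 424) / 3 = 494.33.

494.33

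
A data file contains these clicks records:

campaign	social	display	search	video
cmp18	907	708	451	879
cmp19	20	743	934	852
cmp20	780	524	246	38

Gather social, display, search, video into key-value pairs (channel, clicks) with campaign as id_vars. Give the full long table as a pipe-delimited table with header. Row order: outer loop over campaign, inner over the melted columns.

Each (campaign, column) pair becomes one row: 3 × 4 = 12 rows.
For example, (cmp18, social) → clicks=907.

| campaign | channel | clicks |
| cmp18 | social | 907 |
| cmp18 | display | 708 |
| cmp18 | search | 451 |
| cmp18 | video | 879 |
| cmp19 | social | 20 |
| cmp19 | display | 743 |
| cmp19 | search | 934 |
| cmp19 | video | 852 |
| cmp20 | social | 780 |
| cmp20 | display | 524 |
| cmp20 | search | 246 |
| cmp20 | video | 38 |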